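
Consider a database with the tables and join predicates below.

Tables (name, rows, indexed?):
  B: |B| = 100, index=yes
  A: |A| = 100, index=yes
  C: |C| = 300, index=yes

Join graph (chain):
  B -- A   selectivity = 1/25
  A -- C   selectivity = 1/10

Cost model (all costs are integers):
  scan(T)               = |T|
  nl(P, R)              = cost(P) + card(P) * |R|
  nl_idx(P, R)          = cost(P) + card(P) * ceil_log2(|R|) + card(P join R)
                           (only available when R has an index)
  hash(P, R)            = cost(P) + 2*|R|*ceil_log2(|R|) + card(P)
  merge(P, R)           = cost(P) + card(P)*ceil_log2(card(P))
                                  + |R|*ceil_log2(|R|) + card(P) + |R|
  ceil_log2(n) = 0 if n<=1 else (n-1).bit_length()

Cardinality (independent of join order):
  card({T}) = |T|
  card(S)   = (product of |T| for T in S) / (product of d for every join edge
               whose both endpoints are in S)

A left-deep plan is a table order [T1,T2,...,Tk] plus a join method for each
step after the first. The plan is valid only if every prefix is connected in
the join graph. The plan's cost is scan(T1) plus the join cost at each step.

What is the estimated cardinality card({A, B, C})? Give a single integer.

12000

Tables in S: A(100), B(100), C(300)
Edges inside S: B-A(d=25), A-C(d=10)
numerator = 100 * 100 * 300 = 3000000
denominator = 25 * 10 = 250
card(S) = 3000000 / 250 = 12000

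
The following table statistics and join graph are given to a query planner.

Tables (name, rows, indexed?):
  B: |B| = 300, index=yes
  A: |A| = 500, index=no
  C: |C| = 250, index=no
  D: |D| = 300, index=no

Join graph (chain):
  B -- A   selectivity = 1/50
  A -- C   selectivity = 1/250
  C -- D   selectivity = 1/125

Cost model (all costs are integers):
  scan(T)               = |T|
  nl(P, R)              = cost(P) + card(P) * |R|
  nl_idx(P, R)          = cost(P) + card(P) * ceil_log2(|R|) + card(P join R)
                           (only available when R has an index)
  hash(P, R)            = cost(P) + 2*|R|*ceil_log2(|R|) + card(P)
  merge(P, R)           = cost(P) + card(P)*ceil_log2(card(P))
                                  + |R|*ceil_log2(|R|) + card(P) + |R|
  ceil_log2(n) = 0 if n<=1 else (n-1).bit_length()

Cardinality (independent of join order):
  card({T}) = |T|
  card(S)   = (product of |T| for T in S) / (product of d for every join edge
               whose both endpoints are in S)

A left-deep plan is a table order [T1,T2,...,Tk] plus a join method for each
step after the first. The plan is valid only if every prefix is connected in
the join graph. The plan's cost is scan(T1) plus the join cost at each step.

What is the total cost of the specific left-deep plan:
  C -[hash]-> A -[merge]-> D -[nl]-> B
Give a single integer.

step 1: scan C: cost=250, card=250
step 2: join A via hash
    card(P join A) = 250*500/(250) = 500
    cost = 250 + 2*500*9 + 250 = 9500
step 3: join D via merge
    card(P join D) = 500*300/(125) = 1200
    cost = 9500 + 500*9 + 300*9 + 500 + 300 = 17500
step 4: join B via nl
    card(P join B) = 1200*300/(50) = 7200
    cost = 17500 + 1200*300 = 377500

377500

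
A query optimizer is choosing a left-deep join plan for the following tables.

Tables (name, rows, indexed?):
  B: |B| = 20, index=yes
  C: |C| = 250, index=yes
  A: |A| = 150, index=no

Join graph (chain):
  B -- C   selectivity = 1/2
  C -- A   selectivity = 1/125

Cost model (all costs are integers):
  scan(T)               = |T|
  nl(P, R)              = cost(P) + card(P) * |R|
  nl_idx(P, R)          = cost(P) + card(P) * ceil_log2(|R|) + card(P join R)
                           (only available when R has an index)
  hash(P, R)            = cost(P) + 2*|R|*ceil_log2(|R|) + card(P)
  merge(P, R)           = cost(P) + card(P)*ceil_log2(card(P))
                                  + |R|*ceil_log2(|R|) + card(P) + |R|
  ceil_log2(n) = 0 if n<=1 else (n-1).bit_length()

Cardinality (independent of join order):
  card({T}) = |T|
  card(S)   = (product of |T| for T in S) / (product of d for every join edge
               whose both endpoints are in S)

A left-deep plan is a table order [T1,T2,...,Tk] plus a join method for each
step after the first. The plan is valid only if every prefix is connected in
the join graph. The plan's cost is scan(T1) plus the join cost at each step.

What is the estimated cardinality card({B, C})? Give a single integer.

Tables in S: B(20), C(250)
Edges inside S: B-C(d=2)
numerator = 20 * 250 = 5000
denominator = 2 = 2
card(S) = 5000 / 2 = 2500

2500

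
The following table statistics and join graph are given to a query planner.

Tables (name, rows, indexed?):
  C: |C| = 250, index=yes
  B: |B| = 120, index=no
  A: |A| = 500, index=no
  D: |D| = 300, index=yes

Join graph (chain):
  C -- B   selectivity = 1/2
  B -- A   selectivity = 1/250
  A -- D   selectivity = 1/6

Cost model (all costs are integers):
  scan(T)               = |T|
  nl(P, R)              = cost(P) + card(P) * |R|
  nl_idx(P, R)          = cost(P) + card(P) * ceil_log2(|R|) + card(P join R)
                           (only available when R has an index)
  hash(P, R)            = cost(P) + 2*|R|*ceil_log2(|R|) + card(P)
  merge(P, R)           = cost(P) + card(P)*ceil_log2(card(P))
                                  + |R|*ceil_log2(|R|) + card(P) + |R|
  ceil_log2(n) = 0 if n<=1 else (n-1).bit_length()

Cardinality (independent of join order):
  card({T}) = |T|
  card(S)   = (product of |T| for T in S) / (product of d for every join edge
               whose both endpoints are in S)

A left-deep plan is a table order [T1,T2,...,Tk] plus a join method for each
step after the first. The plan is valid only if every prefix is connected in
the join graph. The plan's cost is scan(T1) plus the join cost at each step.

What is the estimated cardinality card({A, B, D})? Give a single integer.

Tables in S: A(500), B(120), D(300)
Edges inside S: B-A(d=250), A-D(d=6)
numerator = 500 * 120 * 300 = 18000000
denominator = 250 * 6 = 1500
card(S) = 18000000 / 1500 = 12000

12000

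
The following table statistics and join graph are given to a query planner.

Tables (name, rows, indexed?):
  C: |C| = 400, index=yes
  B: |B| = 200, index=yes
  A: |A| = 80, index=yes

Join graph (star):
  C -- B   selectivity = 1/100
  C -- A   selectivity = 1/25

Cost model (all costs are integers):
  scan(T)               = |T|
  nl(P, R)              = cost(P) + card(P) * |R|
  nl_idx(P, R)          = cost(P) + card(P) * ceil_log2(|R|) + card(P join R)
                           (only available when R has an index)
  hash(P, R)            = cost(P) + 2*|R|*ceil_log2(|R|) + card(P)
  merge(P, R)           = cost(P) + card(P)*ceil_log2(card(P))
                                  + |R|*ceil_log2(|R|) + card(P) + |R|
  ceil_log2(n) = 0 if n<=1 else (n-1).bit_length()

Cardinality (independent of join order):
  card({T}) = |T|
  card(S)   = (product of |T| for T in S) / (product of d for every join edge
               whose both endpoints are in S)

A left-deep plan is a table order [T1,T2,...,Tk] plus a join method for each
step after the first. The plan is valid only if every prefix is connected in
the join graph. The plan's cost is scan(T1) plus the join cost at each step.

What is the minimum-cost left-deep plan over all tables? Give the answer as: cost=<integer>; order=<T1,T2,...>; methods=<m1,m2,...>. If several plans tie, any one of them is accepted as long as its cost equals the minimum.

Selinger DP (subsets sized 1..n):
  {C}: scan cost=400, card=400
  {B}: scan cost=200, card=200
  {A}: scan cost=80, card=80
  {BC}: card=800; try (C,nl_idx)→2800, (B,hash)→4000, (B,nl_idx)→4400, (C,merge)→6000, (B,merge)→6200, (C,hash)→7600 …(+2); best=2800 via (C,nl_idx)
  {AC}: card=1280; try (A,hash)→1920, (C,nl_idx)→2080, (A,nl_idx)→4480, (C,merge)→4720, (A,merge)→5040, (C,hash)→7360 …(+2); best=1920 via (A,hash)
  {ABC}: card=2560; try (A,hash)→4720, (B,hash)→6400, (A,nl_idx)→10960, (A,merge)→12240, (B,nl_idx)→14720, (B,merge)→19080 …(+2); best=4720 via (A,hash)

cost=4720; order=B,C,A; methods=nl_idx,hash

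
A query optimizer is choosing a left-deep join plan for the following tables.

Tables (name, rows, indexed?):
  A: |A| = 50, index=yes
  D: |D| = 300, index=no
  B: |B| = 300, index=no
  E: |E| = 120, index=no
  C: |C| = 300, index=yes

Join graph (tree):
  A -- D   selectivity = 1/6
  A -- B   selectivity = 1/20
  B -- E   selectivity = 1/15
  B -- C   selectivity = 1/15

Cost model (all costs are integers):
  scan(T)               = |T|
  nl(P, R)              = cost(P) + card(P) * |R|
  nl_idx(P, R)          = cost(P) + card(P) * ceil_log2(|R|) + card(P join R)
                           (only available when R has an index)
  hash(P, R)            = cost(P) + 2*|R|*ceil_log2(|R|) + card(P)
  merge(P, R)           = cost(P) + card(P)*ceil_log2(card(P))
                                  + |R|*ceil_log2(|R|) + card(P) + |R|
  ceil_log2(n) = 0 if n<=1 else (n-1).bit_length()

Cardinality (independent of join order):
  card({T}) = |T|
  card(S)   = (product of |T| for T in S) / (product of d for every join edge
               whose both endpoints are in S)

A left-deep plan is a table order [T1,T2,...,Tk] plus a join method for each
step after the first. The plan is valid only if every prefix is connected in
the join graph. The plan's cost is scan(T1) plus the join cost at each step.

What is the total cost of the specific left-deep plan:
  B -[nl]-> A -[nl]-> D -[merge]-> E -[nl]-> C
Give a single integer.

step 1: scan B: cost=300, card=300
step 2: join A via nl
    card(P join A) = 300*50/(20) = 750
    cost = 300 + 300*50 = 15300
step 3: join D via nl
    card(P join D) = 750*300/(6) = 37500
    cost = 15300 + 750*300 = 240300
step 4: join E via merge
    card(P join E) = 37500*120/(15) = 300000
    cost = 240300 + 37500*16 + 120*7 + 37500 + 120 = 878760
step 5: join C via nl
    card(P join C) = 300000*300/(15) = 6000000
    cost = 878760 + 300000*300 = 90878760

90878760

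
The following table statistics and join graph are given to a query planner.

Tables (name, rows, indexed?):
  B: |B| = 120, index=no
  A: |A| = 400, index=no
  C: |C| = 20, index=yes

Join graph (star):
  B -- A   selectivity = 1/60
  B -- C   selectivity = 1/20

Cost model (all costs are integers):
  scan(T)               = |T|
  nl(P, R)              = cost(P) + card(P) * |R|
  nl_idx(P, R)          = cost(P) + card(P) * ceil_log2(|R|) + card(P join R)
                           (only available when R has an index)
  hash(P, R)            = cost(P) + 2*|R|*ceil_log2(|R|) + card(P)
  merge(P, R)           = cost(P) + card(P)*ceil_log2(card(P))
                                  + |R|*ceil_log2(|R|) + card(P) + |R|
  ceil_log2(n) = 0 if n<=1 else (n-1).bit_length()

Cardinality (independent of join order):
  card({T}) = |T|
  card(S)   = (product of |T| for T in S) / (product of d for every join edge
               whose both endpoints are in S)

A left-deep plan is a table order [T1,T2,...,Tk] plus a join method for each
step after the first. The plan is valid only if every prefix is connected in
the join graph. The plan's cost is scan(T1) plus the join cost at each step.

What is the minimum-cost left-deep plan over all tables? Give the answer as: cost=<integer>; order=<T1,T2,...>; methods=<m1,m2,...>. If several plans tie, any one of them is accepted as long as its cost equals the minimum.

cost=3480; order=A,B,C; methods=hash,hash

Selinger DP (subsets sized 1..n):
  {B}: scan cost=120, card=120
  {A}: scan cost=400, card=400
  {C}: scan cost=20, card=20
  {AB}: card=800; try (B,hash)→2480, (A,merge)→5080, (B,merge)→5360, (A,hash)→7440, (A,nl)→48120, (B,nl)→48400; best=2480 via (B,hash)
  {BC}: card=120; try (C,hash)→440, (C,nl_idx)→840, (B,merge)→1100, (C,merge)→1200, (B,hash)→1720, (B,nl)→2420 …(+1); best=440 via (C,hash)
  {ABC}: card=800; try (C,hash)→3480, (A,merge)→5400, (C,nl_idx)→7280, (A,hash)→7760, (C,merge)→11400, (C,nl)→18480 …(+1); best=3480 via (C,hash)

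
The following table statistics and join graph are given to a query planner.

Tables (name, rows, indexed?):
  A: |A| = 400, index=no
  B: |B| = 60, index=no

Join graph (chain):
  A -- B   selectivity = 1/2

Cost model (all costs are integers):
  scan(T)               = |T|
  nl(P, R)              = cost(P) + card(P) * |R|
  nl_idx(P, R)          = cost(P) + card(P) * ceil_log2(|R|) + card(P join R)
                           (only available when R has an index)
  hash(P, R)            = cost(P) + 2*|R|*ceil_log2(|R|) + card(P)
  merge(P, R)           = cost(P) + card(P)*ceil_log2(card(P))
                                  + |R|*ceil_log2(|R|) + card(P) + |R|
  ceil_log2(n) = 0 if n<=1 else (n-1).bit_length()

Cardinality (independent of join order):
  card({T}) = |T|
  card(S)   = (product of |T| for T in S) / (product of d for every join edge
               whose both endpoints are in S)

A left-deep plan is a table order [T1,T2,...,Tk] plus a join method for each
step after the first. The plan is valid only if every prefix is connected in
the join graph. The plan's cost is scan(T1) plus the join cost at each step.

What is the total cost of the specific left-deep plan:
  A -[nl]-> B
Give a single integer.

step 1: scan A: cost=400, card=400
step 2: join B via nl
    card(P join B) = 400*60/(2) = 12000
    cost = 400 + 400*60 = 24400

24400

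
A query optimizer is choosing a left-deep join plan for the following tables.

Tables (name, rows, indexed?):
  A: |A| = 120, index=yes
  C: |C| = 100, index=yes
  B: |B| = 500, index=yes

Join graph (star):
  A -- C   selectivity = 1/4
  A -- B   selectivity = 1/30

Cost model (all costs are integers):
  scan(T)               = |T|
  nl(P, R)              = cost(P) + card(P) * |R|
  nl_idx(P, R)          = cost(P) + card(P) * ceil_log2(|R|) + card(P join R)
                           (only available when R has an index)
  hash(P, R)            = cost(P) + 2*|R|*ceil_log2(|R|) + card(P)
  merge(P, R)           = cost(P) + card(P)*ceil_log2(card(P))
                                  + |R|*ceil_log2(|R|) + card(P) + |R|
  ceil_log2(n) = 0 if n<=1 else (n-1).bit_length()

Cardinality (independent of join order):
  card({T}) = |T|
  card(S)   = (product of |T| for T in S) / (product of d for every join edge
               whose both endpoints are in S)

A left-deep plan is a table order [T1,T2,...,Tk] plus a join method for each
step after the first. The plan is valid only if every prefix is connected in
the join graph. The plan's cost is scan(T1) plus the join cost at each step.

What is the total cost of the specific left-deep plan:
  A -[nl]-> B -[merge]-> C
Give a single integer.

step 1: scan A: cost=120, card=120
step 2: join B via nl
    card(P join B) = 120*500/(30) = 2000
    cost = 120 + 120*500 = 60120
step 3: join C via merge
    card(P join C) = 2000*100/(4) = 50000
    cost = 60120 + 2000*11 + 100*7 + 2000 + 100 = 84920

84920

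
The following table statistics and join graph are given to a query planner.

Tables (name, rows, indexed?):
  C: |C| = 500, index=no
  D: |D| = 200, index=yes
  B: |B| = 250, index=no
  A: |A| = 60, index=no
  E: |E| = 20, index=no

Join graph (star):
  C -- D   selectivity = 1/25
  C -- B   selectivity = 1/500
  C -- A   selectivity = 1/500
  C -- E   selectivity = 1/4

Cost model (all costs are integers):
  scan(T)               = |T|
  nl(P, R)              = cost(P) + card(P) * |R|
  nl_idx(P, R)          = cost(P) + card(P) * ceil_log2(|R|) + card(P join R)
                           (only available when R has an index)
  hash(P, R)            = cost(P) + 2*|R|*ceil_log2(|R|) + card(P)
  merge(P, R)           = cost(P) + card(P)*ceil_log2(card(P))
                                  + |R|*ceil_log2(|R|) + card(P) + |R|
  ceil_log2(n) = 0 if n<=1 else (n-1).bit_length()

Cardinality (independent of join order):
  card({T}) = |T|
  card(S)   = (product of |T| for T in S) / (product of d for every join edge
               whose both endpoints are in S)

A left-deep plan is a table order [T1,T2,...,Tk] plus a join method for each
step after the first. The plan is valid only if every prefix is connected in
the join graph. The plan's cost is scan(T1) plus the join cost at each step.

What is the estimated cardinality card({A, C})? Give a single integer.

Tables in S: A(60), C(500)
Edges inside S: C-A(d=500)
numerator = 60 * 500 = 30000
denominator = 500 = 500
card(S) = 30000 / 500 = 60

60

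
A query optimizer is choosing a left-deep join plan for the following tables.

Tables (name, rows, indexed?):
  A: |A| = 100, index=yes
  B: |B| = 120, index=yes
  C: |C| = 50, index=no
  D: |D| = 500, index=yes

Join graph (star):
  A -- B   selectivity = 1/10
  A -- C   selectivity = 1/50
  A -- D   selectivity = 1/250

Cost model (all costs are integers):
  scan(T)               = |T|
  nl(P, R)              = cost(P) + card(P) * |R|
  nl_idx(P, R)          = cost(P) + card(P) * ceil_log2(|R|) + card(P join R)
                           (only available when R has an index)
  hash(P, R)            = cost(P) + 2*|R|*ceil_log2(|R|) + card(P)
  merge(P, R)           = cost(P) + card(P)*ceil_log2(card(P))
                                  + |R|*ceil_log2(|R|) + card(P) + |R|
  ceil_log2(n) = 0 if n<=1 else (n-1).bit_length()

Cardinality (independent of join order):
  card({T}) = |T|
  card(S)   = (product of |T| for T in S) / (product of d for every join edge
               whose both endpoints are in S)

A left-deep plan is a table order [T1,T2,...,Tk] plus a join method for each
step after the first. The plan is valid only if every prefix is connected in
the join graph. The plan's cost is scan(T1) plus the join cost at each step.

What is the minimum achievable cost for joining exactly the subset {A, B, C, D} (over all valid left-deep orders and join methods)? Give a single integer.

Selinger DP over subsets of {A,B,C,D}:
  {A}: scan cost=100, card=100
  {B}: scan cost=120, card=120
  {C}: scan cost=50, card=50
  {D}: scan cost=500, card=500
  {AB}: card=1200; try (A,hash)→1640, (B,merge)→1860, (B,hash)→1880, (A,merge)→1880, (B,nl_idx)→2000, (A,nl_idx)→2160 …(+2); best=1640 via (A,hash)
  {AC}: card=100; try (A,nl_idx)→500, (C,hash)→800, (A,merge)→1200, (C,merge)→1250, (A,hash)→1500, (A,nl)→5050 …(+1); best=500 via (A,nl_idx)
  {AD}: card=200; try (D,nl_idx)→1200, (A,hash)→2400, (A,nl_idx)→4200, (D,merge)→5900, (A,merge)→6300, (D,hash)→9200 …(+2); best=1200 via (D,nl_idx)
  {ABC}: card=1200; try (B,merge)→2260, (B,hash)→2280, (B,nl_idx)→2400, (C,hash)→3440, (B,nl)→12500, (C,merge)→16390 …(+1); best=2260 via (B,merge)
  {ABD}: card=2400; try (B,hash)→3080, (B,merge)→3960, (B,nl_idx)→5000, (D,hash)→11840, (D,nl_idx)→14840, (D,merge)→21040 …(+2); best=3080 via (B,hash)
  {ACD}: card=200; try (D,nl_idx)→1600, (C,hash)→2000, (C,merge)→3350, (D,merge)→6300, (D,hash)→9600, (C,nl)→11200 …(+1); best=1600 via (D,nl_idx)
  {ABCD}: card=2400; try (B,hash)→3480, (B,merge)→4360, (B,nl_idx)→5400, (C,hash)→6080, (D,hash)→12460, (D,nl_idx)→15460 …(+5); best=3480 via (B,hash)

3480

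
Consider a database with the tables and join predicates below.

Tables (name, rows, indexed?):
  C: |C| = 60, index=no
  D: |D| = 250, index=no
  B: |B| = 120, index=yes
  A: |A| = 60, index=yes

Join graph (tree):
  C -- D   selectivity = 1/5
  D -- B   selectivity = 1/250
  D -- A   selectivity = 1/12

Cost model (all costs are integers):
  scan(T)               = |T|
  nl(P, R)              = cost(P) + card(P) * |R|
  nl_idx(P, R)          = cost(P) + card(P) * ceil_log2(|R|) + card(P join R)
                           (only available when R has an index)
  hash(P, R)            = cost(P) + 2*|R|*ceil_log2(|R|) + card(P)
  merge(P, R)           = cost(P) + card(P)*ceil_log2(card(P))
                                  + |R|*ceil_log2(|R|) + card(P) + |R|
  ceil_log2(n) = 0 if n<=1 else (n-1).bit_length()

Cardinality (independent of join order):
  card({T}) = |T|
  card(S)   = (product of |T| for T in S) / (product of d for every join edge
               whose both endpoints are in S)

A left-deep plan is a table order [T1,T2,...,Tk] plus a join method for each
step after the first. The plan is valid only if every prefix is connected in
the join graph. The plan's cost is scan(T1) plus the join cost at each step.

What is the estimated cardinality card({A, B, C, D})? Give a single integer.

Tables in S: A(60), B(120), C(60), D(250)
Edges inside S: C-D(d=5), D-B(d=250), D-A(d=12)
numerator = 60 * 120 * 60 * 250 = 108000000
denominator = 5 * 250 * 12 = 15000
card(S) = 108000000 / 15000 = 7200

7200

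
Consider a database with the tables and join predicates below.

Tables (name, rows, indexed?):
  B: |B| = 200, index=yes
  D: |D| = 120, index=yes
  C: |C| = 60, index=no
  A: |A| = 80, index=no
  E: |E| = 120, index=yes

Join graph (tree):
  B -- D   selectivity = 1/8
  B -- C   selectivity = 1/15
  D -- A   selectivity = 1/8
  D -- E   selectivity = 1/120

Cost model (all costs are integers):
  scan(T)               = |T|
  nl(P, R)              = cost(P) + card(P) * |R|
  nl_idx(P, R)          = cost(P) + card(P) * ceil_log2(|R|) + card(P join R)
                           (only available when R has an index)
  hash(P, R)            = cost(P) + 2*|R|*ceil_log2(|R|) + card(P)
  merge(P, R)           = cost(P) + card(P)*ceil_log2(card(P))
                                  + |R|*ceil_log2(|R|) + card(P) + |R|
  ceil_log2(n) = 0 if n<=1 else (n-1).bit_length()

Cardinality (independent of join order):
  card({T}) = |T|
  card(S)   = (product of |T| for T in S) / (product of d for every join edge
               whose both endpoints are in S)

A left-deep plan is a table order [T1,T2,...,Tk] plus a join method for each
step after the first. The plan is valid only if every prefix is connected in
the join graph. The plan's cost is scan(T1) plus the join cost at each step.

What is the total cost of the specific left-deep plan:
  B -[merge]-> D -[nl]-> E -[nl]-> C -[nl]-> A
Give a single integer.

step 1: scan B: cost=200, card=200
step 2: join D via merge
    card(P join D) = 200*120/(8) = 3000
    cost = 200 + 200*8 + 120*7 + 200 + 120 = 2960
step 3: join E via nl
    card(P join E) = 3000*120/(120) = 3000
    cost = 2960 + 3000*120 = 362960
step 4: join C via nl
    card(P join C) = 3000*60/(15) = 12000
    cost = 362960 + 3000*60 = 542960
step 5: join A via nl
    card(P join A) = 12000*80/(8) = 120000
    cost = 542960 + 12000*80 = 1502960

1502960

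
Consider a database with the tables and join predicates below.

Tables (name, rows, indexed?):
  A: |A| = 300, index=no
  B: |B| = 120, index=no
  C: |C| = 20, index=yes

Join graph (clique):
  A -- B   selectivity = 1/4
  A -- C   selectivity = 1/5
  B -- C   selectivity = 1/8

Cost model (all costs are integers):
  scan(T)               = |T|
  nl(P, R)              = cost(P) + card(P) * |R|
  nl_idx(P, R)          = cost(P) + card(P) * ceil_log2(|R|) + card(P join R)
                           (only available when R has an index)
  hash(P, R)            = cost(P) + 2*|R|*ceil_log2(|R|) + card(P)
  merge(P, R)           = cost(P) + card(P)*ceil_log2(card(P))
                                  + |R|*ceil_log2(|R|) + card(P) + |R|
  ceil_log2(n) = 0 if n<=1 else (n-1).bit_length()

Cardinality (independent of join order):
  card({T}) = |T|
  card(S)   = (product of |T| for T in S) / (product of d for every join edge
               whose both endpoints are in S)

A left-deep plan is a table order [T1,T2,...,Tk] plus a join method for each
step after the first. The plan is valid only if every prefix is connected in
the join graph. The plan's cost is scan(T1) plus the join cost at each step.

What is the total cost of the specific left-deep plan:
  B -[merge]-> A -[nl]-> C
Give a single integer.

184080

step 1: scan B: cost=120, card=120
step 2: join A via merge
    card(P join A) = 120*300/(4) = 9000
    cost = 120 + 120*7 + 300*9 + 120 + 300 = 4080
step 3: join C via nl
    card(P join C) = 9000*20/(5*8) = 4500
    cost = 4080 + 9000*20 = 184080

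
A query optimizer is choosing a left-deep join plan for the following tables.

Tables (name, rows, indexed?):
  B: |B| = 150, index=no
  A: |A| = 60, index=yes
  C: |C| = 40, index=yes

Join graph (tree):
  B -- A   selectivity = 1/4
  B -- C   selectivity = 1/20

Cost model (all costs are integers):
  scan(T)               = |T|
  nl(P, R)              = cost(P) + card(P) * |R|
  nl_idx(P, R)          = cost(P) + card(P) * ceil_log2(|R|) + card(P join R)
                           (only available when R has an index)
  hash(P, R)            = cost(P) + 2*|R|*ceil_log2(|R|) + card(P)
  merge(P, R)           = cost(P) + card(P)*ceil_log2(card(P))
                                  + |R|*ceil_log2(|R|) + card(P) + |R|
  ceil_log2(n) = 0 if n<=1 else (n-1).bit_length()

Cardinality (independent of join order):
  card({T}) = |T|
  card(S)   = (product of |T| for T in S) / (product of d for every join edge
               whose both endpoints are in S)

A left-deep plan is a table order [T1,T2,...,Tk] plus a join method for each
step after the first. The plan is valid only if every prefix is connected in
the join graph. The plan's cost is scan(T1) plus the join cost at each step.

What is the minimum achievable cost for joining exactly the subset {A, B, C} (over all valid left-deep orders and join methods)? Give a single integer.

1800

Selinger DP over subsets of {A,B,C}:
  {B}: scan cost=150, card=150
  {A}: scan cost=60, card=60
  {C}: scan cost=40, card=40
  {AB}: card=2250; try (A,hash)→1020, (B,merge)→1830, (A,merge)→1920, (B,hash)→2520, (A,nl_idx)→3300, (B,nl)→9060 …(+1); best=1020 via (A,hash)
  {BC}: card=300; try (C,hash)→780, (C,nl_idx)→1350, (B,merge)→1670, (C,merge)→1780, (B,hash)→2480, (B,nl)→6040 …(+1); best=780 via (C,hash)
  {ABC}: card=4500; try (A,hash)→1800, (C,hash)→3750, (A,merge)→4200, (A,nl_idx)→7080, (A,nl)→18780, (C,nl_idx)→19020 …(+2); best=1800 via (A,hash)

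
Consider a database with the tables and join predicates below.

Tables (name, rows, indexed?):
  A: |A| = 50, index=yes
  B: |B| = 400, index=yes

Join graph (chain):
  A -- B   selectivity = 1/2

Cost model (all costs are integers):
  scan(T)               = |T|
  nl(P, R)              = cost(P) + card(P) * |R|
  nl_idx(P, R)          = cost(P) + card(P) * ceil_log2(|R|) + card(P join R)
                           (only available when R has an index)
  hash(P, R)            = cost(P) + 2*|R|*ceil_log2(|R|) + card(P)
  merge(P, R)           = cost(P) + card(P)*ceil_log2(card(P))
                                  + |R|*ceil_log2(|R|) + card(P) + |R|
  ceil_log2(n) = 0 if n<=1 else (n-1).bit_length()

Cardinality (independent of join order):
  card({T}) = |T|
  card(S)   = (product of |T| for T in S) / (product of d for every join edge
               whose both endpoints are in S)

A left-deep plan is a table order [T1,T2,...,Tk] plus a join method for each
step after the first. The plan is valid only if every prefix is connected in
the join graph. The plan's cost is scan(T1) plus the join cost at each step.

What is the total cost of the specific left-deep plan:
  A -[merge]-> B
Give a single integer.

4400

step 1: scan A: cost=50, card=50
step 2: join B via merge
    card(P join B) = 50*400/(2) = 10000
    cost = 50 + 50*6 + 400*9 + 50 + 400 = 4400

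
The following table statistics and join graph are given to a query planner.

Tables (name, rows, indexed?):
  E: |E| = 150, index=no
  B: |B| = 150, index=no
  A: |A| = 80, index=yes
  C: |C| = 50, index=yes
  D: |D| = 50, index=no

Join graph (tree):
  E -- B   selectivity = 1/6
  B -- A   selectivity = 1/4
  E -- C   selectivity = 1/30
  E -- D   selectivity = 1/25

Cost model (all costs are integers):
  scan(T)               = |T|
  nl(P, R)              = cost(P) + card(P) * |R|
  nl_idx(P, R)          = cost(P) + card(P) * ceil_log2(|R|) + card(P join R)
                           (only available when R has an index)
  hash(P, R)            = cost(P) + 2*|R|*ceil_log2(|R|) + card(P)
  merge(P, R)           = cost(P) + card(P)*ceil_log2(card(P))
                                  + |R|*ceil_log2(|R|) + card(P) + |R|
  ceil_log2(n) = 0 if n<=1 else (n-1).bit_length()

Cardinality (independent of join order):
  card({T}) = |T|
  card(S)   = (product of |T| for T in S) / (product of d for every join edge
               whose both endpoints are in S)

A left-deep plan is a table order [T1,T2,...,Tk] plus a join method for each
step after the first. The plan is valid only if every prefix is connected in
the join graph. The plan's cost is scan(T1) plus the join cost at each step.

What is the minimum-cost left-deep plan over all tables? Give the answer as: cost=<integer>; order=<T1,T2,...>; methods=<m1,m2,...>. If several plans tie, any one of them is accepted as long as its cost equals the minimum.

cost=18270; order=E,C,D,B,A; methods=hash,hash,hash,hash

Selinger DP (subsets sized 1..n):
  {E}: scan cost=150, card=150
  {B}: scan cost=150, card=150
  {A}: scan cost=80, card=80
  {C}: scan cost=50, card=50
  {D}: scan cost=50, card=50
  {BE}: card=3750; try (E,hash)→2700, (B,hash)→2700, (E,merge)→2850, (B,merge)→2850, (E,nl)→22650, (B,nl)→22650; best=2700 via (E,hash)
  {CE}: card=250; try (C,hash)→900, (C,nl_idx)→1300, (E,merge)→1750, (C,merge)→1850, (E,hash)→2500, (E,nl)→7550 …(+1); best=900 via (C,hash)
  {DE}: card=300; try (D,hash)→900, (E,merge)→1750, (D,merge)→1850, (E,hash)→2500, (E,nl)→7550, (D,nl)→7650; best=900 via (D,hash)
  {AB}: card=3000; try (A,hash)→1420, (B,merge)→2070, (A,merge)→2140, (B,hash)→2560, (A,nl_idx)→4200, (B,nl)→12080 …(+1); best=1420 via (A,hash)
  {ABE}: card=75000; try (E,hash)→6820, (A,hash)→7570, (E,merge)→41770, (A,merge)→52090, (A,nl_idx)→103950, (A,nl)→302700 …(+1); best=6820 via (E,hash)
  {BCE}: card=6250; try (B,hash)→3550, (B,merge)→4500, (C,hash)→7050, (C,nl_idx)→31450, (B,nl)→38400, (C,merge)→51800 …(+1); best=3550 via (B,hash)
  {BDE}: card=7500; try (B,hash)→3600, (B,merge)→5250, (D,hash)→7050, (B,nl)→45900, (D,merge)→51800, (D,nl)→190200; best=3600 via (B,hash)
  {CDE}: card=500; try (D,hash)→1750, (C,hash)→1800, (C,nl_idx)→3200, (D,merge)→3500, (C,merge)→4250, (D,nl)→13400 …(+1); best=1750 via (D,hash)
  {ABCE}: card=125000; try (A,hash)→10920, (C,hash)→82420, (A,merge)→91690, (A,nl_idx)→172300, (A,nl)→503550, (C,nl_idx)→581820 …(+2); best=10920 via (A,hash)
  {ABDE}: card=150000; try (A,hash)→12220, (D,hash)→82420, (A,merge)→109240, (A,nl_idx)→206100, (A,nl)→603600, (D,merge)→1357170 …(+1); best=12220 via (A,hash)
  {BCDE}: card=12500; try (B,hash)→4650, (B,merge)→8100, (D,hash)→10400, (C,hash)→11700, (C,nl_idx)→61100, (B,nl)→76750 …(+4); best=4650 via (B,hash)
  {ABCDE}: card=250000; try (A,hash)→18270, (D,hash)→136520, (C,hash)→162820, (A,merge)→192790, (A,nl_idx)→342150, (A,nl)→1004650 …(+5); best=18270 via (A,hash)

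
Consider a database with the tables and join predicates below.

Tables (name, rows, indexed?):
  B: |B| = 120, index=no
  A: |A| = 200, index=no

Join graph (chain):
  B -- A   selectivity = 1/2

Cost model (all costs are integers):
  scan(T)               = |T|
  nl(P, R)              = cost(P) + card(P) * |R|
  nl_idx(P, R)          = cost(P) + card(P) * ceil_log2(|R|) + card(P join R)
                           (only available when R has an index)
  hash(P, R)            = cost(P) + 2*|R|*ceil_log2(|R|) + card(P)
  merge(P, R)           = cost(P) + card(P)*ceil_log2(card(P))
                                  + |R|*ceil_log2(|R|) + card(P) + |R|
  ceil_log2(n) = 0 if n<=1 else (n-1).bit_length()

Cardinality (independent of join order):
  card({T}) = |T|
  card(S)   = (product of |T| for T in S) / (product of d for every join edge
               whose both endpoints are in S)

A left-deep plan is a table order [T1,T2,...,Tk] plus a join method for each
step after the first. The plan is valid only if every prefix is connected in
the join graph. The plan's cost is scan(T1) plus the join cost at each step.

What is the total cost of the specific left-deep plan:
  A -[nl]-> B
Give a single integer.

step 1: scan A: cost=200, card=200
step 2: join B via nl
    card(P join B) = 200*120/(2) = 12000
    cost = 200 + 200*120 = 24200

24200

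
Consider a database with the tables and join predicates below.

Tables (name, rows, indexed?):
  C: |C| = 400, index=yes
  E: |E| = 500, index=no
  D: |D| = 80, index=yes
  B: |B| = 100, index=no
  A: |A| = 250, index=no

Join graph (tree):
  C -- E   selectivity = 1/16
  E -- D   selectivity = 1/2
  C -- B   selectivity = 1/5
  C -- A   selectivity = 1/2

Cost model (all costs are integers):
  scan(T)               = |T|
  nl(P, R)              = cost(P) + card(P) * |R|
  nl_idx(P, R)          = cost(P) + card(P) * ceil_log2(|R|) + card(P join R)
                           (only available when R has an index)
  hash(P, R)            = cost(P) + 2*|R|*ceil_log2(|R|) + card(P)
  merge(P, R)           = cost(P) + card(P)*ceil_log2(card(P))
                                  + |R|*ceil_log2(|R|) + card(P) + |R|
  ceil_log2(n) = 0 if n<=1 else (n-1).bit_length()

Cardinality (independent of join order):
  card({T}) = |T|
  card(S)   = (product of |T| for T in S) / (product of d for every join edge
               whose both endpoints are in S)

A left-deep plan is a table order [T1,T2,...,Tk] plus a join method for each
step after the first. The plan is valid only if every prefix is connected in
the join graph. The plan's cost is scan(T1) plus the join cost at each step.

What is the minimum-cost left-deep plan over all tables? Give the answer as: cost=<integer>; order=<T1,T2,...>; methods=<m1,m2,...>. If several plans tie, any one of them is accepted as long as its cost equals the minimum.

cost=10274320; order=C,B,E,D,A; methods=hash,hash,hash,hash

Selinger DP (subsets sized 1..n):
  {C}: scan cost=400, card=400
  {E}: scan cost=500, card=500
  {D}: scan cost=80, card=80
  {B}: scan cost=100, card=100
  {A}: scan cost=250, card=250
  {CE}: card=12500; try (C,hash)→8200, (E,merge)→9400, (C,merge)→9500, (E,hash)→9800, (C,nl_idx)→17500, (E,nl)→200400 …(+1); best=8200 via (C,hash)
  {BC}: card=8000; try (B,hash)→2200, (C,merge)→4900, (B,merge)→5200, (C,hash)→7400, (C,nl_idx)→9000, (C,nl)→40100 …(+1); best=2200 via (B,hash)
  {AC}: card=50000; try (A,hash)→4800, (C,merge)→6500, (A,merge)→6650, (C,hash)→7700, (C,nl_idx)→52500, (C,nl)→100250 …(+1); best=4800 via (A,hash)
  {DE}: card=20000; try (D,hash)→2120, (E,merge)→5720, (D,merge)→6140, (E,hash)→9160, (D,nl_idx)→24000, (E,nl)→40080 …(+1); best=2120 via (D,hash)
  {CDE}: card=500000; try (D,hash)→21820, (C,hash)→29320, (D,merge)→196340, (C,merge)→326120, (D,nl_idx)→595700, (C,nl_idx)→682120 …(+2); best=21820 via (D,hash)
  {BCE}: card=250000; try (E,hash)→19200, (B,hash)→22100, (E,merge)→119200, (B,merge)→196500, (B,nl)→1258200, (E,nl)→4002200; best=19200 via (E,hash)
  {ACE}: card=1562500; try (A,hash)→24700, (E,hash)→63800, (A,merge)→197950, (E,merge)→859800, (A,nl)→3133200, (E,nl)→25004800; best=24700 via (A,hash)
  {ABC}: card=1000000; try (A,hash)→14200, (B,hash)→56200, (A,merge)→116450, (B,merge)→855600, (A,nl)→2002200, (B,nl)→5004800; best=14200 via (A,hash)
  {BCDE}: card=10000000; try (D,hash)→270320, (B,hash)→523220, (D,merge)→4769840, (B,merge)→10022620, (D,nl_idx)→11769200, (D,nl)→20019200 …(+1); best=270320 via (D,hash)
  {ACDE}: card=62500000; try (A,hash)→525820, (D,hash)→1588320, (A,merge)→10024070, (D,merge)→34400340, (D,nl_idx)→73462200, (A,nl)→125021820 …(+1); best=525820 via (A,hash)
  {ABCE}: card=31250000; try (A,hash)→273200, (E,hash)→1023200, (B,hash)→1588600, (A,merge)→4771450, (E,merge)→21019200, (B,merge)→34400500 …(+3); best=273200 via (A,hash)
  {ABCDE}: card=1250000000; try (A,hash)→10274320, (D,hash)→31524320, (B,hash)→63027220, (A,merge)→250272570, (D,merge)→812773840, (D,nl_idx)→1469023200 …(+4); best=10274320 via (A,hash)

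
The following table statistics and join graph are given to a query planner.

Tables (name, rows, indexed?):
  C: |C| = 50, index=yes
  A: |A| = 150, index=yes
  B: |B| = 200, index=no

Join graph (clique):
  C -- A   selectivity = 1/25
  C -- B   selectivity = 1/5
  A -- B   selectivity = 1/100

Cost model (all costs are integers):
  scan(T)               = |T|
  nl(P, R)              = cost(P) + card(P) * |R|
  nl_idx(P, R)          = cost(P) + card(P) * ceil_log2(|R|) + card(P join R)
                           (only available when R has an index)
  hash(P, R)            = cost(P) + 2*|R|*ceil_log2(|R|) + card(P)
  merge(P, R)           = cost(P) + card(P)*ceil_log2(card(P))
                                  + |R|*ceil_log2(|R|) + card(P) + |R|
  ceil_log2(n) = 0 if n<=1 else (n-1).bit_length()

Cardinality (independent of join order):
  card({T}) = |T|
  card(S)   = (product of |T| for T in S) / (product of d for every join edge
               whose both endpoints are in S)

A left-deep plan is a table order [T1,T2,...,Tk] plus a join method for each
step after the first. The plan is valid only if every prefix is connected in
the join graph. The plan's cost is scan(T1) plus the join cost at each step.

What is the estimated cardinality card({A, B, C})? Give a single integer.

Tables in S: A(150), B(200), C(50)
Edges inside S: C-A(d=25), C-B(d=5), A-B(d=100)
numerator = 150 * 200 * 50 = 1500000
denominator = 25 * 5 * 100 = 12500
card(S) = 1500000 / 12500 = 120

120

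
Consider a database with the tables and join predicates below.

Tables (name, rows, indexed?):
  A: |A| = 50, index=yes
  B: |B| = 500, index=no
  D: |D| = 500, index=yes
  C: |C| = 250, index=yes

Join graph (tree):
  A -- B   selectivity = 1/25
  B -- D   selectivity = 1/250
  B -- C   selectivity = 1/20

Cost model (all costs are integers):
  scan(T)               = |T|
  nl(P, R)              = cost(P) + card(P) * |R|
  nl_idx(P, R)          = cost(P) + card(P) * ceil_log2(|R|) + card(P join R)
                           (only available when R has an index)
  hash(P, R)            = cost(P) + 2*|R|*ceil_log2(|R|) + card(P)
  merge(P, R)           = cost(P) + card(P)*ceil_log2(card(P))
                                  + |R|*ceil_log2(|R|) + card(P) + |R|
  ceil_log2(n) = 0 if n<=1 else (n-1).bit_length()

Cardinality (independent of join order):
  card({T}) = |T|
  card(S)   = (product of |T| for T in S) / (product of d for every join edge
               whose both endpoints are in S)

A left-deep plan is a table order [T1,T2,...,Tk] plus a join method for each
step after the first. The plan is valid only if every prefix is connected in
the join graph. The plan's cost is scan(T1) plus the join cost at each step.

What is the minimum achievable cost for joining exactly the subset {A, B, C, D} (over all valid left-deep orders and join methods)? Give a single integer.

Selinger DP over subsets of {A,B,C,D}:
  {A}: scan cost=50, card=50
  {B}: scan cost=500, card=500
  {D}: scan cost=500, card=500
  {C}: scan cost=250, card=250
  {AB}: card=1000; try (A,hash)→1600, (A,nl_idx)→4500, (B,merge)→5400, (A,merge)→5850, (B,hash)→9100, (B,nl)→25050 …(+1); best=1600 via (A,hash)
  {BD}: card=1000; try (D,nl_idx)→6000, (D,hash)→10000, (B,hash)→10000, (D,merge)→10500, (B,merge)→10500, (D,nl)→250500 …(+1); best=6000 via (D,nl_idx)
  {BC}: card=6250; try (C,hash)→5000, (B,merge)→7500, (C,merge)→7750, (B,hash)→9500, (C,nl_idx)→10750, (B,nl)→125250 …(+1); best=5000 via (C,hash)
  {ABD}: card=2000; try (A,hash)→7600, (D,hash)→11600, (D,nl_idx)→12600, (A,nl_idx)→14000, (A,merge)→17350, (D,merge)→17600 …(+2); best=7600 via (A,hash)
  {ABC}: card=12500; try (C,hash)→6600, (A,hash)→11850, (C,merge)→14850, (C,nl_idx)→22100, (A,nl_idx)→55000, (A,merge)→92850 …(+2); best=6600 via (C,hash)
  {BCD}: card=12500; try (C,hash)→11000, (C,merge)→19250, (D,hash)→20250, (C,nl_idx)→26500, (D,nl_idx)→73750, (D,merge)→97500 …(+2); best=11000 via (C,hash)
  {ABCD}: card=25000; try (C,hash)→13600, (A,hash)→24100, (D,hash)→28100, (C,merge)→33850, (C,nl_idx)→48600, (A,nl_idx)→111000 …(+6); best=13600 via (C,hash)

13600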